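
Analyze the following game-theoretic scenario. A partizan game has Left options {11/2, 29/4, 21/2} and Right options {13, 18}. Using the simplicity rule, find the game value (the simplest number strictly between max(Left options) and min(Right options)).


Left options: {11/2, 29/4, 21/2}, max = 21/2
Right options: {13, 18}, min = 13
All options are numbers and max(Left) < min(Right), so by the simplicity theorem the value is the simplest (earliest-born) number strictly between 21/2 and 13.
Integers 11 through 12 all lie strictly between 21/2 and 13.
Among integers, the simplest (lowest birthday = smallest |n|; 0 is born on day 0, +-n on day n) is 11.
No non-integer in the interval can be simpler: if x is a non-integer in the interval, then floor(x) or ceil(x) also lies in the interval (the interval contains an integer), and both are proper prefixes of x's sign expansion, i.e. born earlier. So the game value is 11.
Game value = 11

11


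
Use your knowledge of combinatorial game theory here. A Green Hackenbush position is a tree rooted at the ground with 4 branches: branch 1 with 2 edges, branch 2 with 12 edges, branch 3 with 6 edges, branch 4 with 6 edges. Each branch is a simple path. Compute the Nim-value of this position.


The tree has 4 branches from the ground vertex.
In Green Hackenbush, the Nim-value of a simple path of length k is k.
Branch 1: length 2, Nim-value = 2
Branch 2: length 12, Nim-value = 12
Branch 3: length 6, Nim-value = 6
Branch 4: length 6, Nim-value = 6
Total Nim-value = XOR of all branch values:
0 XOR 2 = 2
2 XOR 12 = 14
14 XOR 6 = 8
8 XOR 6 = 14
Nim-value of the tree = 14

14


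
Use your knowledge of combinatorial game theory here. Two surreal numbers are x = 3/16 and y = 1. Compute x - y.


x = 3/16, y = 1
Converting to common denominator: 16
x = 3/16, y = 16/16
x - y = 3/16 - 1 = -13/16

-13/16


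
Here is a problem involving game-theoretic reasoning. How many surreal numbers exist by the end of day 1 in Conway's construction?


Day 0: {|} = 0 is born. Count = 1.
Day n: the number of surreal numbers born by day n is 2^(n+1) - 1.
By day 0: 2^1 - 1 = 1
By day 1: 2^2 - 1 = 3
By day 1: 3 surreal numbers.

3


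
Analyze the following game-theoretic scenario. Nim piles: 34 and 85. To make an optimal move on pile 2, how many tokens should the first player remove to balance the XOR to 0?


Piles: 34 and 85
Current XOR: 34 XOR 85 = 119 (non-zero, so this is an N-position).
To make the XOR zero, we need to find a move that balances the piles.
For pile 2 (size 85): target = 85 XOR 119 = 34
We reduce pile 2 from 85 to 34.
Tokens removed: 85 - 34 = 51
Verification: 34 XOR 34 = 0

51


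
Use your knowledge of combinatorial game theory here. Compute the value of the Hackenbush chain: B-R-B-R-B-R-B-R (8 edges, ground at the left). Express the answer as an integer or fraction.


Edges (from ground): B-R-B-R-B-R-B-R
By Berlekamp's sign-expansion rule, a Blue-Red Hackenbush stalk has the value of the surreal number whose sign sequence is the edge sequence with B -> + and R -> -.
Sign sequence: +-+-+-+-
Trace the sign expansion in the surreal number tree, starting from 0:
Edge 1: B (sign +) -> bounds (0, +inf), value = 1
Edge 2: R (sign -) -> bounds (0, 1), value = 1/2
Edge 3: B (sign +) -> bounds (1/2, 1), value = 3/4
Edge 4: R (sign -) -> bounds (1/2, 3/4), value = 5/8
Edge 5: B (sign +) -> bounds (5/8, 3/4), value = 11/16
Edge 6: R (sign -) -> bounds (5/8, 11/16), value = 21/32
Edge 7: B (sign +) -> bounds (21/32, 11/16), value = 43/64
Edge 8: R (sign -) -> bounds (21/32, 43/64), value = 85/128
Game value = 85/128

85/128


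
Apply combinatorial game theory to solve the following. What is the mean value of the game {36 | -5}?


Game = {36 | -5}, a switch {a | b} with numbers a > b.
Its thermograph has left wall a - t and right wall b + t, which meet at t = (a - b)/2, where both equal (a + b)/2. So the mast (mean value) is at (a + b)/2.
Mean = (36 + (-5))/2 = 31/2 = 31/2

31/2


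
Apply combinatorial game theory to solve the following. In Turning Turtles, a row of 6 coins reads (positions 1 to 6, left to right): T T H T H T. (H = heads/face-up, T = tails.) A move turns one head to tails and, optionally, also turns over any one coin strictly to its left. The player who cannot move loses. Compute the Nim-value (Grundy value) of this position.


Coins: T T H T H T
Key fact: a single head at position k behaves exactly like a Nim heap of size k (turning it to T and optionally flipping a coin at j < k corresponds to moving the heap from k to j, or to 0), and heads combine as a disjunctive sum (two heads at the same place would cancel, matching j XOR j = 0). So the Nim-value is the XOR of the 1-indexed positions of the heads.
Face-up positions (1-indexed): [3, 5]
XOR 0 with 3: 0 XOR 3 = 3
XOR 3 with 5: 3 XOR 5 = 6
Nim-value = 6

6


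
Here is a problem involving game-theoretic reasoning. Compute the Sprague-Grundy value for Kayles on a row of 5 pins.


Kayles: a move removes 1 or 2 adjacent pins from a contiguous row.
Removing pins from a row of k leaves two independent rows (a, b) with a + b = k - 1 (one pin) or a + b = k - 2 (two pins); an end removal gives a = 0.
By Sprague-Grundy, G(k) = mex{ G(a) XOR G(b) } over all these splits. G(0) = 0.
G(1): splits (0,0):0^0=0 -> mex({0}) = 1
G(2): splits (0,1):0^1=1 (0,0):0^0=0 -> mex({0, 1}) = 2
G(3): splits (0,2):0^2=2 (1,1):1^1=0 (0,1):0^1=1 -> mex({0, 1, 2}) = 3
G(4): splits (0,3):0^3=3 (1,2):1^2=3 (0,2):0^2=2 (1,1):1^1=0 -> mex({0, 2, 3}) = 1
G(5): splits (0,4):0^1=1 (1,3):1^3=2 (2,2):2^2=0 (0,3):0^3=3 (1,2):1^2=3 -> mex({0, 1, 2, 3}) = 4
Therefore G(5) = 4.

4


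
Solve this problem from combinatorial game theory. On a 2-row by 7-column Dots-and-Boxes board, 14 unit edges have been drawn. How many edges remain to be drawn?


Grid: 2 x 7 boxes, i.e. 3 rows and 8 columns of dots.
Horizontal edges: (rows + 1) * cols = 3 * 7 = 21
Vertical edges: rows * (cols + 1) = 2 * 8 = 16
Total edges: 21 + 16 = 37
Edges drawn: 14
Remaining: 37 - 14 = 23

23


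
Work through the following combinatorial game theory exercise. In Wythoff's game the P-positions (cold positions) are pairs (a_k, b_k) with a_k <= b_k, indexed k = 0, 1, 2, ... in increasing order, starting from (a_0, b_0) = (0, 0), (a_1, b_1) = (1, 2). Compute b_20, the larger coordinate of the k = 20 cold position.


By Wythoff's theorem, a_k = floor(k * phi) and b_k = floor(k * phi^2) = a_k + k, where phi = (1 + sqrt(5))/2 is the golden ratio.
phi = (1 + sqrt(5))/2 = 1.618034
phi^2 = phi + 1 = 2.618034
k = 20
k * phi^2 = 20 * 2.618034 = 52.360680
b_20 = floor(k * phi^2) = 52 (check: a_20 + k = 32 + 20 = 52)

52


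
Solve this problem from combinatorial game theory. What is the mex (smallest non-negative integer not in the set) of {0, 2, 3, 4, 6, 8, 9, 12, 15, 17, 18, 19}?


Set = {0, 2, 3, 4, 6, 8, 9, 12, 15, 17, 18, 19}
0 is in the set.
1 is NOT in the set. This is the mex.
mex = 1

1


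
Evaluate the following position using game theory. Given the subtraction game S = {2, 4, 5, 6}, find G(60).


The subtraction set is S = {2, 4, 5, 6}.
G(k) = mex{ G(k - s) : s in S, s <= k }. We compute iteratively: G(0) = 0.
G(1) = mex({}) = 0
G(2) = mex({0}) = 1
G(3) = mex({0}) = 1
G(4) = mex({0, 1}) = 2
G(5) = mex({0, 1}) = 2
G(6) = mex({0, 1, 2}) = 3
G(7) = mex({0, 1, 2}) = 3
G(8) = mex({1, 2, 3}) = 0
G(9) = mex({1, 2, 3}) = 0
G(10) = mex({0, 2, 3}) = 1
G(11) = mex({0, 2, 3}) = 1
G(12) = mex({0, 1, 3}) = 2
G(13) = mex({0, 1, 3}) = 2
Observe that G(8)..G(13) = 0, 0, 1, 1, 2, 2 repeats G(0)..G(5) = 0, 0, 1, 1, 2, 2.
For k >= max(S) = 6, G(k) is determined by the previous 6 values G(k-6)..G(k-1); a window of 6 consecutive values has recurred shifted by 8, so by induction G(k + 8) = G(k) for all k >= 0: the sequence is periodic from the start with period 8.
One period: G(0..7) = 0, 0, 1, 1, 2, 2, 3, 3.
60 mod 8 = 4, so G(60) = G(4) = 2.

2


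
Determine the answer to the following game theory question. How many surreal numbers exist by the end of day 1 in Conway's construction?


Day 0: {|} = 0 is born. Count = 1.
Day n: the number of surreal numbers born by day n is 2^(n+1) - 1.
By day 0: 2^1 - 1 = 1
By day 1: 2^2 - 1 = 3
By day 1: 3 surreal numbers.

3


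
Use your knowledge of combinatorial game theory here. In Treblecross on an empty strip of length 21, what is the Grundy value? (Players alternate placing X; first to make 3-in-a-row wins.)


Treblecross: place X on empty cells; 3-in-a-row wins.
Playing within two cells of an existing X lets the opponent win at once, so sensible play treats the cells i-2..i+2 around each X as dead. The player left with no safe cell loses, so this is a normal-play take-away game on strips of safe cells.
Placing X at cell i (0-indexed) of a strip of k safe cells leaves independent strips of sizes max(0, i-2) and max(0, k-i-3). Hence G(k) = mex{ G(max(0,i-2)) XOR G(max(0,k-i-3)) : 0 <= i < k }, with G(0) = 0.
G(1): splits (0,0):0^0=0 -> mex({0}) = 1
G(2): splits (0,0):0^0=0 -> mex({0}) = 1
G(3): splits (0,0):0^0=0 -> mex({0}) = 1
G(4): splits (0,1):0^1=1 (0,0):0^0=0 -> mex({0, 1}) = 2
G(5): splits (0,2):0^1=1 (0,1):0^1=1 (0,0):0^0=0 -> mex({0, 1}) = 2
G(6) = mex({1}) = 0
G(7) = mex({0, 1, 2}) = 3
G(8) = mex({0, 1, 2}) = 3
G(9) = mex({0, 2}) = 1
G(10) = mex({0, 2, 3}) = 1
G(11) = mex({0, 3}) = 1
G(12) = mex({1, 3}) = 0
G(13) = mex({0, 1, 2, 3}) = 4
G(14) = mex({0, 1, 2}) = 3
G(15) = mex({0, 1, 2}) = 3
G(16) = mex({0, 1, 2, 4}) = 3
G(17) = mex({0, 1, 3, 4}) = 2
G(18) = mex({0, 1, 3, 4}) = 2
G(19) = mex({0, 1, 3, 5}) = 2
G(20) = mex({0, 1, 2, 3, 5}) = 4
G(21) = mex({0, 1, 2, 3, 5}) = 4
Therefore G(21) = 4.

4


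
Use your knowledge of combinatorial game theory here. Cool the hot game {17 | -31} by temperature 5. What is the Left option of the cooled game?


Original game: {17 | -31} (a switch {a | b} with a > b).
Cooling by t (for t below the temperature (a - b)/2 = 24) taxes each move by t: {a | b} cooled by t is {a - t | b + t}.
Cooling amount: t = 5
Cooled Left option: 17 - 5 = 12
Cooled Right option: -31 + 5 = -26
Cooled game: {12 | -26}
Left option = 12

12


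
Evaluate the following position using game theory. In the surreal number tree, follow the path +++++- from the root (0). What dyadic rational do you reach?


Sign expansion: +++++-
Rule: track bounds (lo, hi), initially (-inf, +inf). On '+', the current value becomes lo and we move to the simplest number in (value, hi): value + 1 if hi = +inf, otherwise the midpoint (value + hi)/2. On '-', the current value becomes hi and we move to value - 1 if lo = -inf, otherwise the midpoint (lo + value)/2.
Start at 0.
Step 1: sign = +, move right. Bounds: (0, +inf). Value = 1
Step 2: sign = +, move right. Bounds: (1, +inf). Value = 2
Step 3: sign = +, move right. Bounds: (2, +inf). Value = 3
Step 4: sign = +, move right. Bounds: (3, +inf). Value = 4
Step 5: sign = +, move right. Bounds: (4, +inf). Value = 5
Step 6: sign = -, move left. Bounds: (4, 5). Value = 9/2
The surreal number with sign expansion +++++- is 9/2.

9/2


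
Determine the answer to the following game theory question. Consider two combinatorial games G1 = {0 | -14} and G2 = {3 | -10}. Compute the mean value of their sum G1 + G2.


G1 = {0 | -14}, G2 = {3 | -10}
Each is a switch {a | b} with numbers a > b; its mean value is (a + b)/2, and mean value is additive over game sums: m(G1 + G2) = m(G1) + m(G2).
Mean of G1 = (0 + (-14))/2 = -14/2 = -7
Mean of G2 = (3 + (-10))/2 = -7/2 = -7/2
Mean of G1 + G2 = -7 + -7/2 = -21/2

-21/2


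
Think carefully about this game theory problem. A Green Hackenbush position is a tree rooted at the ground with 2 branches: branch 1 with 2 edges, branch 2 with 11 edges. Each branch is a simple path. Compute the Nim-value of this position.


The tree has 2 branches from the ground vertex.
In Green Hackenbush, the Nim-value of a simple path of length k is k.
Branch 1: length 2, Nim-value = 2
Branch 2: length 11, Nim-value = 11
Total Nim-value = XOR of all branch values:
0 XOR 2 = 2
2 XOR 11 = 9
Nim-value of the tree = 9

9


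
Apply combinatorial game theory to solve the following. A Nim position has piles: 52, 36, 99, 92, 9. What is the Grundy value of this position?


We need the XOR (exclusive or) of all pile sizes.
After XOR-ing pile 1 (size 52): 0 XOR 52 = 52
After XOR-ing pile 2 (size 36): 52 XOR 36 = 16
After XOR-ing pile 3 (size 99): 16 XOR 99 = 115
After XOR-ing pile 4 (size 92): 115 XOR 92 = 47
After XOR-ing pile 5 (size 9): 47 XOR 9 = 38
The Nim-value of this position is 38.

38


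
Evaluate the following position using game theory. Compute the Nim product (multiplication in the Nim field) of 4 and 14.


Nim multiplication is bilinear over XOR: (u XOR v) * w = (u*w) XOR (v*w).
So we split each operand into its bit components and XOR the pairwise Nim products.
4 = 4 (as XOR of powers of 2).
14 = 2 + 4 + 8 (as XOR of powers of 2).
Using the standard Nim-product table on single bits:
  2*2 = 3,   2*4 = 8,   2*8 = 12,
  4*4 = 6,   4*8 = 11,  8*8 = 13,
and  1*x = x (identity), k*l = l*k (commutative).
Pairwise Nim products:
  4 * 2 = 8
  4 * 4 = 6
  4 * 8 = 11
XOR them: 8 XOR 6 XOR 11 = 5.
Result: 4 * 14 = 5 (in Nim).

5


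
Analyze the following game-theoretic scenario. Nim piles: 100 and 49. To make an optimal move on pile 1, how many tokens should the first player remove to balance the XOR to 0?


Piles: 100 and 49
Current XOR: 100 XOR 49 = 85 (non-zero, so this is an N-position).
To make the XOR zero, we need to find a move that balances the piles.
For pile 1 (size 100): target = 100 XOR 85 = 49
We reduce pile 1 from 100 to 49.
Tokens removed: 100 - 49 = 51
Verification: 49 XOR 49 = 0

51


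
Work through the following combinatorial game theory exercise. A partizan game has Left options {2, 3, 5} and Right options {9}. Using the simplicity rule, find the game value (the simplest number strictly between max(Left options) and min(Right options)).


Left options: {2, 3, 5}, max = 5
Right options: {9}, min = 9
All options are numbers and max(Left) < min(Right), so by the simplicity theorem the value is the simplest (earliest-born) number strictly between 5 and 9.
Integers 6 through 8 all lie strictly between 5 and 9.
Among integers, the simplest (lowest birthday = smallest |n|; 0 is born on day 0, +-n on day n) is 6.
No non-integer in the interval can be simpler: if x is a non-integer in the interval, then floor(x) or ceil(x) also lies in the interval (the interval contains an integer), and both are proper prefixes of x's sign expansion, i.e. born earlier. So the game value is 6.
Game value = 6

6


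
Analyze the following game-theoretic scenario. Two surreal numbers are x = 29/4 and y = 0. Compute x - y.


x = 29/4, y = 0
Converting to common denominator: 4
x = 29/4, y = 0/4
x - y = 29/4 - 0 = 29/4

29/4


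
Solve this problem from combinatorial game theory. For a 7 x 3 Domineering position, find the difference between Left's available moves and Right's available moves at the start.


Board is 7 x 3 (rows x cols).
Left (vertical) placements: (rows-1) * cols = 6 * 3 = 18
Right (horizontal) placements: rows * (cols-1) = 7 * 2 = 14
Advantage = Left - Right = 18 - 14 = 4

4


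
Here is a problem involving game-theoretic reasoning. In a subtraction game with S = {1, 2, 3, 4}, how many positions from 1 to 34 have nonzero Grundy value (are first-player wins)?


Subtraction set S = {1, 2, 3, 4}, so G(n) = n mod 5.
G(n) = 0 when n is a multiple of 5.
Multiples of 5 in [1, 34]: 6
N-positions (nonzero Grundy) = 34 - 6 = 28

28


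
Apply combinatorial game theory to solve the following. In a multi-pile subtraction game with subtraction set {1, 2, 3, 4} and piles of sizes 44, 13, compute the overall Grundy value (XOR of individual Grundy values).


Subtraction set: {1, 2, 3, 4}
For this subtraction set, G(n) = n mod 5 (period = max + 1 = 5).
Pile 1 (size 44): G(44) = 44 mod 5 = 4
Pile 2 (size 13): G(13) = 13 mod 5 = 3
Total Grundy value = XOR of all: 4 XOR 3 = 7

7


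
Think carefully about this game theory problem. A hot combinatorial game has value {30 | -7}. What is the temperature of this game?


The game is {30 | -7}, a switch {a | b} with numbers a > b.
Cooling {a | b} by t gives {a - t | b + t}, which stops being hot when a - t = b + t, i.e. at t = (a - b)/2. So the temperature of a switch is (a - b)/2.
Temperature = (Left option - Right option) / 2
= (30 - (-7)) / 2
= 37 / 2
= 37/2

37/2


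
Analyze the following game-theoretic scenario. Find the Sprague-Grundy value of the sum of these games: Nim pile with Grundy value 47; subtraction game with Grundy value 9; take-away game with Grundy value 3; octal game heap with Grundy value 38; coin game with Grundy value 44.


By the Sprague-Grundy theorem, the Grundy value of a sum of games is the XOR of individual Grundy values.
Nim pile: Grundy value = 47. Running XOR: 0 XOR 47 = 47
subtraction game: Grundy value = 9. Running XOR: 47 XOR 9 = 38
take-away game: Grundy value = 3. Running XOR: 38 XOR 3 = 37
octal game heap: Grundy value = 38. Running XOR: 37 XOR 38 = 3
coin game: Grundy value = 44. Running XOR: 3 XOR 44 = 47
The combined Grundy value is 47.

47


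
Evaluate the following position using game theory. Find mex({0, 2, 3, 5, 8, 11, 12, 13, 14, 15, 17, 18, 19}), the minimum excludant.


Set = {0, 2, 3, 5, 8, 11, 12, 13, 14, 15, 17, 18, 19}
0 is in the set.
1 is NOT in the set. This is the mex.
mex = 1

1


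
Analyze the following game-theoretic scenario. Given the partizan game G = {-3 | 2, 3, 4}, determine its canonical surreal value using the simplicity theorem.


Left options: {-3}, max = -3
Right options: {2, 3, 4}, min = 2
All options are numbers and max(Left) < min(Right), so by the simplicity theorem the value is the simplest (earliest-born) number strictly between -3 and 2.
Integers -2 through 1 all lie strictly between -3 and 2.
Among integers, the simplest (lowest birthday = smallest |n|; 0 is born on day 0, +-n on day n) is 0.
No non-integer in the interval can be simpler: if x is a non-integer in the interval, then floor(x) or ceil(x) also lies in the interval (the interval contains an integer), and both are proper prefixes of x's sign expansion, i.e. born earlier. So the game value is 0.
Game value = 0

0


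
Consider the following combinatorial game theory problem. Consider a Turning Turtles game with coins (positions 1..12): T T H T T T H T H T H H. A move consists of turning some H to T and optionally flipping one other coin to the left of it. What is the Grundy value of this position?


Coins: T T H T T T H T H T H H
Key fact: a single head at position k behaves exactly like a Nim heap of size k (turning it to T and optionally flipping a coin at j < k corresponds to moving the heap from k to j, or to 0), and heads combine as a disjunctive sum (two heads at the same place would cancel, matching j XOR j = 0). So the Nim-value is the XOR of the 1-indexed positions of the heads.
Face-up positions (1-indexed): [3, 7, 9, 11, 12]
XOR 0 with 3: 0 XOR 3 = 3
XOR 3 with 7: 3 XOR 7 = 4
XOR 4 with 9: 4 XOR 9 = 13
XOR 13 with 11: 13 XOR 11 = 6
XOR 6 with 12: 6 XOR 12 = 10
Nim-value = 10

10


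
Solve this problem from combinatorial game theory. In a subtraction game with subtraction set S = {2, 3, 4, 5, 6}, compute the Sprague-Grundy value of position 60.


The subtraction set is S = {2, 3, 4, 5, 6}.
G(k) = mex{ G(k - s) : s in S, s <= k }. We compute iteratively: G(0) = 0.
G(1) = mex({}) = 0
G(2) = mex({0}) = 1
G(3) = mex({0}) = 1
G(4) = mex({0, 1}) = 2
G(5) = mex({0, 1}) = 2
G(6) = mex({0, 1, 2}) = 3
G(7) = mex({0, 1, 2}) = 3
G(8) = mex({1, 2, 3}) = 0
G(9) = mex({1, 2, 3}) = 0
G(10) = mex({0, 2, 3}) = 1
G(11) = mex({0, 2, 3}) = 1
G(12) = mex({0, 1, 3}) = 2
G(13) = mex({0, 1, 3}) = 2
Observe that G(8)..G(13) = 0, 0, 1, 1, 2, 2 repeats G(0)..G(5) = 0, 0, 1, 1, 2, 2.
For k >= max(S) = 6, G(k) is determined by the previous 6 values G(k-6)..G(k-1); a window of 6 consecutive values has recurred shifted by 8, so by induction G(k + 8) = G(k) for all k >= 0: the sequence is periodic from the start with period 8.
One period: G(0..7) = 0, 0, 1, 1, 2, 2, 3, 3.
60 mod 8 = 4, so G(60) = G(4) = 2.

2


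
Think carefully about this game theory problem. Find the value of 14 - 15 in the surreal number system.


x = 14, y = 15
x - y = 14 - 15 = -1

-1


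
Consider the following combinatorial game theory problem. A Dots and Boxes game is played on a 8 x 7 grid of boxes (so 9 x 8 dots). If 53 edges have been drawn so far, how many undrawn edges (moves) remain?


Grid: 8 x 7 boxes, i.e. 9 rows and 8 columns of dots.
Horizontal edges: (rows + 1) * cols = 9 * 7 = 63
Vertical edges: rows * (cols + 1) = 8 * 8 = 64
Total edges: 63 + 64 = 127
Edges drawn: 53
Remaining: 127 - 53 = 74

74


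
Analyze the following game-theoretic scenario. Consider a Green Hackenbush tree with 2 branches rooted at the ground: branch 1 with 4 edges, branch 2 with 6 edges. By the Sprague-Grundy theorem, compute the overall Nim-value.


The tree has 2 branches from the ground vertex.
In Green Hackenbush, the Nim-value of a simple path of length k is k.
Branch 1: length 4, Nim-value = 4
Branch 2: length 6, Nim-value = 6
Total Nim-value = XOR of all branch values:
0 XOR 4 = 4
4 XOR 6 = 2
Nim-value of the tree = 2

2


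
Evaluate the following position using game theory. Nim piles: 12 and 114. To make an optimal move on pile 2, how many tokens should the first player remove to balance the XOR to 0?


Piles: 12 and 114
Current XOR: 12 XOR 114 = 126 (non-zero, so this is an N-position).
To make the XOR zero, we need to find a move that balances the piles.
For pile 2 (size 114): target = 114 XOR 126 = 12
We reduce pile 2 from 114 to 12.
Tokens removed: 114 - 12 = 102
Verification: 12 XOR 12 = 0

102


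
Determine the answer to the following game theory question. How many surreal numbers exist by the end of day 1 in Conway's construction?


Day 0: {|} = 0 is born. Count = 1.
Day n: the number of surreal numbers born by day n is 2^(n+1) - 1.
By day 0: 2^1 - 1 = 1
By day 1: 2^2 - 1 = 3
By day 1: 3 surreal numbers.

3


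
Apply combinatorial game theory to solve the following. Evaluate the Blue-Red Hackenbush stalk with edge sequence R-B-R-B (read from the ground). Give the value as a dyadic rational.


Edges (from ground): R-B-R-B
By Berlekamp's sign-expansion rule, a Blue-Red Hackenbush stalk has the value of the surreal number whose sign sequence is the edge sequence with B -> + and R -> -.
Sign sequence: -+-+
Trace the sign expansion in the surreal number tree, starting from 0:
Edge 1: R (sign -) -> bounds (-inf, 0), value = -1
Edge 2: B (sign +) -> bounds (-1, 0), value = -1/2
Edge 3: R (sign -) -> bounds (-1, -1/2), value = -3/4
Edge 4: B (sign +) -> bounds (-3/4, -1/2), value = -5/8
Game value = -5/8

-5/8


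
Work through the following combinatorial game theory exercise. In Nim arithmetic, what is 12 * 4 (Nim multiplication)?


Nim multiplication is bilinear over XOR: (u XOR v) * w = (u*w) XOR (v*w).
So we split each operand into its bit components and XOR the pairwise Nim products.
12 = 4 + 8 (as XOR of powers of 2).
4 = 4 (as XOR of powers of 2).
Using the standard Nim-product table on single bits:
  2*2 = 3,   2*4 = 8,   2*8 = 12,
  4*4 = 6,   4*8 = 11,  8*8 = 13,
and  1*x = x (identity), k*l = l*k (commutative).
Pairwise Nim products:
  4 * 4 = 6
  8 * 4 = 11
XOR them: 6 XOR 11 = 13.
Result: 12 * 4 = 13 (in Nim).

13


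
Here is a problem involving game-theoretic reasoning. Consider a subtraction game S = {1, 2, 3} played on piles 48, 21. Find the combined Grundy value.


Subtraction set: {1, 2, 3}
For this subtraction set, G(n) = n mod 4 (period = max + 1 = 4).
Pile 1 (size 48): G(48) = 48 mod 4 = 0
Pile 2 (size 21): G(21) = 21 mod 4 = 1
Total Grundy value = XOR of all: 0 XOR 1 = 1

1


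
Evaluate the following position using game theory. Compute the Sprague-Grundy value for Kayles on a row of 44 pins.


Kayles: a move removes 1 or 2 adjacent pins from a contiguous row.
Removing pins from a row of k leaves two independent rows (a, b) with a + b = k - 1 (one pin) or a + b = k - 2 (two pins); an end removal gives a = 0.
By Sprague-Grundy, G(k) = mex{ G(a) XOR G(b) } over all these splits. G(0) = 0.
G(1): splits (0,0):0^0=0 -> mex({0}) = 1
G(2): splits (0,1):0^1=1 (0,0):0^0=0 -> mex({0, 1}) = 2
G(3): splits (0,2):0^2=2 (1,1):1^1=0 (0,1):0^1=1 -> mex({0, 1, 2}) = 3
G(4): splits (0,3):0^3=3 (1,2):1^2=3 (0,2):0^2=2 (1,1):1^1=0 -> mex({0, 2, 3}) = 1
G(5): splits (0,4):0^1=1 (1,3):1^3=2 (2,2):2^2=0 (0,3):0^3=3 (1,2):1^2=3 -> mex({0, 1, 2, 3}) = 4
G(6) = mex({0, 1, 2, 4}) = 3
G(7) = mex({0, 1, 3, 4, 5}) = 2
G(8) = mex({0, 2, 3, 5, 6}) = 1
G(9) = mex({0, 1, 2, 3, 6, 7}) = 4
G(10) = mex({0, 1, 3, 4, 5, 7}) = 2
G(11) = mex({0, 1, 2, 3, 4, 5}) = 6
G(12) = mex({0, 1, 2, 3, 5, 6, 7}) = 4
G(13) = mex({0, 2, 3, 4, 6, 7}) = 1
G(14) = mex({0, 1, 4, 5, 6, 7}) = 2
G(15) = mex({0, 1, 2, 3, 4, 5, 6}) = 7
G(16) = mex({0, 2, 3, 5, 6, 7}) = 1
G(17) = mex({0, 1, 2, 3, 5, 6, 7}) = 4
G(18) = mex({0, 1, 2, 4, 5, 6}) = 3
G(19) = mex({0, 1, 3, 4, 5, 7}) = 2
G(20) = mex({0, 2, 3, 4, 5, 6, 7}) = 1
G(21) = mex({0, 1, 2, 3, 5, 6, 7}) = 4
G(22) = mex({0, 1, 2, 3, 4, 5, 7}) = 6
G(23) = mex({0, 1, 2, 3, 4, 5, 6}) = 7
G(24) = mex({0, 1, 2, 3, 5, 6, 7}) = 4
G(25) = mex({0, 2, 3, 4, 6, 7}) = 1
G(26) = mex({0, 1, 3, 4, 5, 6, 7}) = 2
G(27) = mex({0, 1, 2, 3, 4, 5, 6, 7}) = 8
G(28) = mex({0, 1, 2, 3, 4, 6, 7, 8}) = 5
G(29) = mex({0, 1, 2, 3, 5, 6, 7, 8, 9}) = 4
G(30) = mex({0, 1, 2, 3, 4, 5, 6, 9, 10}) = 7
G(31) = mex({0, 1, 3, 4, 5, 7, 10, 11}) = 2
G(32) = mex({0, 2, 3, 4, 5, 6, 7, 9, 11}) = 1
G(33) = mex({0, 1, 2, 3, 4, 5, 6, 7, 9, 12}) = 8
G(34) = mex({0, 1, 2, 3, 4, 5, 7, 8, 11, 12}) = 6
G(35) = mex({0, 1, 2, 3, 4, 5, 6, 8, 9, 10, 11}) = 7
G(36) = mex({0, 1, 2, 3, 5, 6, 7, 9, 10}) = 4
G(37) = mex({0, 2, 3, 4, 6, 7, 9, 10, 11, 12}) = 1
G(38) = mex({0, 1, 3, 4, 5, 6, 7, 9, 10, 11, 12}) = 2
G(39) = mex({0, 1, 2, 4, 5, 6, 7, 9, 10, 12, 14}) = 3
G(40) = mex({0, 2, 3, 4, 6, 7, 11, 12, 14}) = 1
G(41) = mex({0, 1, 2, 3, 5, 6, 7, 9, 10, 11, 12}) = 4
G(42) = mex({0, 1, 2, 3, 4, 5, 6, 9, 10}) = 7
G(43) = mex({0, 1, 3, 4, 5, 7, 9, 10, 12, 15}) = 2
G(44) = mex({0, 2, 3, 4, 5, 6, 7, 9, 10, 12, 15}) = 1
Therefore G(44) = 1.

1


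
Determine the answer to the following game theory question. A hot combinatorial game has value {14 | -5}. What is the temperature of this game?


The game is {14 | -5}, a switch {a | b} with numbers a > b.
Cooling {a | b} by t gives {a - t | b + t}, which stops being hot when a - t = b + t, i.e. at t = (a - b)/2. So the temperature of a switch is (a - b)/2.
Temperature = (Left option - Right option) / 2
= (14 - (-5)) / 2
= 19 / 2
= 19/2

19/2


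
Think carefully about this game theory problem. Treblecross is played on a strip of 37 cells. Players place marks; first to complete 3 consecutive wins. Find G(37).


Treblecross: place X on empty cells; 3-in-a-row wins.
Playing within two cells of an existing X lets the opponent win at once, so sensible play treats the cells i-2..i+2 around each X as dead. The player left with no safe cell loses, so this is a normal-play take-away game on strips of safe cells.
Placing X at cell i (0-indexed) of a strip of k safe cells leaves independent strips of sizes max(0, i-2) and max(0, k-i-3). Hence G(k) = mex{ G(max(0,i-2)) XOR G(max(0,k-i-3)) : 0 <= i < k }, with G(0) = 0.
G(1): splits (0,0):0^0=0 -> mex({0}) = 1
G(2): splits (0,0):0^0=0 -> mex({0}) = 1
G(3): splits (0,0):0^0=0 -> mex({0}) = 1
G(4): splits (0,1):0^1=1 (0,0):0^0=0 -> mex({0, 1}) = 2
G(5): splits (0,2):0^1=1 (0,1):0^1=1 (0,0):0^0=0 -> mex({0, 1}) = 2
G(6) = mex({1}) = 0
G(7) = mex({0, 1, 2}) = 3
G(8) = mex({0, 1, 2}) = 3
G(9) = mex({0, 2}) = 1
G(10) = mex({0, 2, 3}) = 1
G(11) = mex({0, 3}) = 1
G(12) = mex({1, 3}) = 0
G(13) = mex({0, 1, 2, 3}) = 4
G(14) = mex({0, 1, 2}) = 3
G(15) = mex({0, 1, 2}) = 3
G(16) = mex({0, 1, 2, 4}) = 3
G(17) = mex({0, 1, 3, 4}) = 2
G(18) = mex({0, 1, 3, 4}) = 2
G(19) = mex({0, 1, 3, 5}) = 2
G(20) = mex({0, 1, 2, 3, 5}) = 4
G(21) = mex({0, 1, 2, 3, 5}) = 4
G(22) = mex({1, 2, 6}) = 0
G(23) = mex({0, 1, 2, 3, 4, 6}) = 5
G(24) = mex({0, 1, 2, 3, 4}) = 5
G(25) = mex({0, 1, 3, 4, 7}) = 2
G(26) = mex({0, 1, 3, 4, 5, 7}) = 2
G(27) = mex({0, 1, 3, 5}) = 2
G(28) = mex({0, 1, 2, 5}) = 3
G(29) = mex({0, 1, 2, 4, 5, 6}) = 3
G(30) = mex({1, 2, 4, 6}) = 0
G(31) = mex({0, 1, 2, 3, 4, 6}) = 5
G(32) = mex({1, 2, 3, 4, 7}) = 0
G(33) = mex({0, 3, 7}) = 1
G(34) = mex({0, 2, 3, 5, 7}) = 1
G(35) = mex({0, 2, 3, 5, 6}) = 1
G(36) = mex({0, 1, 2, 5, 6}) = 3
G(37) = mex({0, 1, 2, 4, 5, 6}) = 3
Therefore G(37) = 3.

3


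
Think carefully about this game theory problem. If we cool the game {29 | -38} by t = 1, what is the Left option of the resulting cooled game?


Original game: {29 | -38} (a switch {a | b} with a > b).
Cooling by t (for t below the temperature (a - b)/2 = 67/2) taxes each move by t: {a | b} cooled by t is {a - t | b + t}.
Cooling amount: t = 1
Cooled Left option: 29 - 1 = 28
Cooled Right option: -38 + 1 = -37
Cooled game: {28 | -37}
Left option = 28

28


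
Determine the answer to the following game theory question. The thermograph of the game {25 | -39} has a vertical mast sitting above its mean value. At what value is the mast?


Game = {25 | -39}, a switch {a | b} with numbers a > b.
Its thermograph has left wall a - t and right wall b + t, which meet at t = (a - b)/2, where both equal (a + b)/2. So the mast (mean value) is at (a + b)/2.
Mean = (25 + (-39))/2 = -14/2 = -7

-7


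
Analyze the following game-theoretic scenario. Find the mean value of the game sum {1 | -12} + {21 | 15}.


G1 = {1 | -12}, G2 = {21 | 15}
Each is a switch {a | b} with numbers a > b; its mean value is (a + b)/2, and mean value is additive over game sums: m(G1 + G2) = m(G1) + m(G2).
Mean of G1 = (1 + (-12))/2 = -11/2 = -11/2
Mean of G2 = (21 + (15))/2 = 36/2 = 18
Mean of G1 + G2 = -11/2 + 18 = 25/2

25/2


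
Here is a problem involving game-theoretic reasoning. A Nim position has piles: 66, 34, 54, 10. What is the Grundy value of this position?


We need the XOR (exclusive or) of all pile sizes.
After XOR-ing pile 1 (size 66): 0 XOR 66 = 66
After XOR-ing pile 2 (size 34): 66 XOR 34 = 96
After XOR-ing pile 3 (size 54): 96 XOR 54 = 86
After XOR-ing pile 4 (size 10): 86 XOR 10 = 92
The Nim-value of this position is 92.

92


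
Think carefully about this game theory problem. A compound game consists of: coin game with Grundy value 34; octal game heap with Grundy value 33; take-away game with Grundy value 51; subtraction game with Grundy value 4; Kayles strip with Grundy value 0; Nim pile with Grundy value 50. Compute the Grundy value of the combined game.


By the Sprague-Grundy theorem, the Grundy value of a sum of games is the XOR of individual Grundy values.
coin game: Grundy value = 34. Running XOR: 0 XOR 34 = 34
octal game heap: Grundy value = 33. Running XOR: 34 XOR 33 = 3
take-away game: Grundy value = 51. Running XOR: 3 XOR 51 = 48
subtraction game: Grundy value = 4. Running XOR: 48 XOR 4 = 52
Kayles strip: Grundy value = 0. Running XOR: 52 XOR 0 = 52
Nim pile: Grundy value = 50. Running XOR: 52 XOR 50 = 6
The combined Grundy value is 6.

6


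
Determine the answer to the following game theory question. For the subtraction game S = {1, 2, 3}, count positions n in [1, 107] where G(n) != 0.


Subtraction set S = {1, 2, 3}, so G(n) = n mod 4.
G(n) = 0 when n is a multiple of 4.
Multiples of 4 in [1, 107]: 26
N-positions (nonzero Grundy) = 107 - 26 = 81

81


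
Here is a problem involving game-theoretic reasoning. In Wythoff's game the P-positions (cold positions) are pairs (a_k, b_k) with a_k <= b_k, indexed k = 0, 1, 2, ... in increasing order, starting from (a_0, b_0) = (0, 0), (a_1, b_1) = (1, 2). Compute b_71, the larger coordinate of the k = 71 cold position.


By Wythoff's theorem, a_k = floor(k * phi) and b_k = floor(k * phi^2) = a_k + k, where phi = (1 + sqrt(5))/2 is the golden ratio.
phi = (1 + sqrt(5))/2 = 1.618034
phi^2 = phi + 1 = 2.618034
k = 71
k * phi^2 = 71 * 2.618034 = 185.880413
b_71 = floor(k * phi^2) = 185 (check: a_71 + k = 114 + 71 = 185)

185


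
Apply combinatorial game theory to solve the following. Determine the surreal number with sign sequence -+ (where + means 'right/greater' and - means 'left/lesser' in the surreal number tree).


Sign expansion: -+
Rule: track bounds (lo, hi), initially (-inf, +inf). On '+', the current value becomes lo and we move to the simplest number in (value, hi): value + 1 if hi = +inf, otherwise the midpoint (value + hi)/2. On '-', the current value becomes hi and we move to value - 1 if lo = -inf, otherwise the midpoint (lo + value)/2.
Start at 0.
Step 1: sign = -, move left. Bounds: (-inf, 0). Value = -1
Step 2: sign = +, move right. Bounds: (-1, 0). Value = -1/2
The surreal number with sign expansion -+ is -1/2.

-1/2


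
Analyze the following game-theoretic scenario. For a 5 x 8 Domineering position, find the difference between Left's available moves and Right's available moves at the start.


Board is 5 x 8 (rows x cols).
Left (vertical) placements: (rows-1) * cols = 4 * 8 = 32
Right (horizontal) placements: rows * (cols-1) = 5 * 7 = 35
Advantage = Left - Right = 32 - 35 = -3

-3


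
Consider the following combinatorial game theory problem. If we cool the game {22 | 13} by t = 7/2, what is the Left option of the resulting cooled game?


Original game: {22 | 13} (a switch {a | b} with a > b).
Cooling by t (for t below the temperature (a - b)/2 = 9/2) taxes each move by t: {a | b} cooled by t is {a - t | b + t}.
Cooling amount: t = 7/2
Cooled Left option: 22 - 7/2 = 37/2
Cooled Right option: 13 + 7/2 = 33/2
Cooled game: {37/2 | 33/2}
Left option = 37/2

37/2


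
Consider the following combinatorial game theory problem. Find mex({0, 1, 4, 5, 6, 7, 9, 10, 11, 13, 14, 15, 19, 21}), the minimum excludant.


Set = {0, 1, 4, 5, 6, 7, 9, 10, 11, 13, 14, 15, 19, 21}
0 is in the set.
1 is in the set.
2 is NOT in the set. This is the mex.
mex = 2

2


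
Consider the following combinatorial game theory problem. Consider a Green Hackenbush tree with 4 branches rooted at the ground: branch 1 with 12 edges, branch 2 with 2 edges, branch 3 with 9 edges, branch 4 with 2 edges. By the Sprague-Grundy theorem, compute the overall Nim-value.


The tree has 4 branches from the ground vertex.
In Green Hackenbush, the Nim-value of a simple path of length k is k.
Branch 1: length 12, Nim-value = 12
Branch 2: length 2, Nim-value = 2
Branch 3: length 9, Nim-value = 9
Branch 4: length 2, Nim-value = 2
Total Nim-value = XOR of all branch values:
0 XOR 12 = 12
12 XOR 2 = 14
14 XOR 9 = 7
7 XOR 2 = 5
Nim-value of the tree = 5

5


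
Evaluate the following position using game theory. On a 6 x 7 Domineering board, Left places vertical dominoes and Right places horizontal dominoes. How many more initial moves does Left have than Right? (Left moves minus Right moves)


Board is 6 x 7 (rows x cols).
Left (vertical) placements: (rows-1) * cols = 5 * 7 = 35
Right (horizontal) placements: rows * (cols-1) = 6 * 6 = 36
Advantage = Left - Right = 35 - 36 = -1

-1


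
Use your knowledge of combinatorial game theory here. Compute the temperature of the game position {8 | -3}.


The game is {8 | -3}, a switch {a | b} with numbers a > b.
Cooling {a | b} by t gives {a - t | b + t}, which stops being hot when a - t = b + t, i.e. at t = (a - b)/2. So the temperature of a switch is (a - b)/2.
Temperature = (Left option - Right option) / 2
= (8 - (-3)) / 2
= 11 / 2
= 11/2

11/2


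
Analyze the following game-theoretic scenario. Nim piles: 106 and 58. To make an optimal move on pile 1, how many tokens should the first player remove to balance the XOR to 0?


Piles: 106 and 58
Current XOR: 106 XOR 58 = 80 (non-zero, so this is an N-position).
To make the XOR zero, we need to find a move that balances the piles.
For pile 1 (size 106): target = 106 XOR 80 = 58
We reduce pile 1 from 106 to 58.
Tokens removed: 106 - 58 = 48
Verification: 58 XOR 58 = 0

48


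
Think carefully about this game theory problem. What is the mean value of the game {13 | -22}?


Game = {13 | -22}, a switch {a | b} with numbers a > b.
Its thermograph has left wall a - t and right wall b + t, which meet at t = (a - b)/2, where both equal (a + b)/2. So the mast (mean value) is at (a + b)/2.
Mean = (13 + (-22))/2 = -9/2 = -9/2

-9/2


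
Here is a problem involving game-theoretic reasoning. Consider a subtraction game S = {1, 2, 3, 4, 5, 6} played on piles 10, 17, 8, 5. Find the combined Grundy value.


Subtraction set: {1, 2, 3, 4, 5, 6}
For this subtraction set, G(n) = n mod 7 (period = max + 1 = 7).
Pile 1 (size 10): G(10) = 10 mod 7 = 3
Pile 2 (size 17): G(17) = 17 mod 7 = 3
Pile 3 (size 8): G(8) = 8 mod 7 = 1
Pile 4 (size 5): G(5) = 5 mod 7 = 5
Total Grundy value = XOR of all: 3 XOR 3 XOR 1 XOR 5 = 4

4


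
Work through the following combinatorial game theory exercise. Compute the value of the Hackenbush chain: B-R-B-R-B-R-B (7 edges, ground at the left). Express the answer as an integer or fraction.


Edges (from ground): B-R-B-R-B-R-B
By Berlekamp's sign-expansion rule, a Blue-Red Hackenbush stalk has the value of the surreal number whose sign sequence is the edge sequence with B -> + and R -> -.
Sign sequence: +-+-+-+
Trace the sign expansion in the surreal number tree, starting from 0:
Edge 1: B (sign +) -> bounds (0, +inf), value = 1
Edge 2: R (sign -) -> bounds (0, 1), value = 1/2
Edge 3: B (sign +) -> bounds (1/2, 1), value = 3/4
Edge 4: R (sign -) -> bounds (1/2, 3/4), value = 5/8
Edge 5: B (sign +) -> bounds (5/8, 3/4), value = 11/16
Edge 6: R (sign -) -> bounds (5/8, 11/16), value = 21/32
Edge 7: B (sign +) -> bounds (21/32, 11/16), value = 43/64
Game value = 43/64

43/64


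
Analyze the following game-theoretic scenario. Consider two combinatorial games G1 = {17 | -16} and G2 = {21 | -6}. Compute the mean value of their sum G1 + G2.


G1 = {17 | -16}, G2 = {21 | -6}
Each is a switch {a | b} with numbers a > b; its mean value is (a + b)/2, and mean value is additive over game sums: m(G1 + G2) = m(G1) + m(G2).
Mean of G1 = (17 + (-16))/2 = 1/2 = 1/2
Mean of G2 = (21 + (-6))/2 = 15/2 = 15/2
Mean of G1 + G2 = 1/2 + 15/2 = 8

8


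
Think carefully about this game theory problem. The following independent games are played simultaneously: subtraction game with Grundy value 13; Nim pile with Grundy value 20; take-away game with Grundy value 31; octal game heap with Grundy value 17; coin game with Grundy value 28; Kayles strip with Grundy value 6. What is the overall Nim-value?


By the Sprague-Grundy theorem, the Grundy value of a sum of games is the XOR of individual Grundy values.
subtraction game: Grundy value = 13. Running XOR: 0 XOR 13 = 13
Nim pile: Grundy value = 20. Running XOR: 13 XOR 20 = 25
take-away game: Grundy value = 31. Running XOR: 25 XOR 31 = 6
octal game heap: Grundy value = 17. Running XOR: 6 XOR 17 = 23
coin game: Grundy value = 28. Running XOR: 23 XOR 28 = 11
Kayles strip: Grundy value = 6. Running XOR: 11 XOR 6 = 13
The combined Grundy value is 13.

13


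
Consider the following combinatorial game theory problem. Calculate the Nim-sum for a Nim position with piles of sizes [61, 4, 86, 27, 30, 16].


We need the XOR (exclusive or) of all pile sizes.
After XOR-ing pile 1 (size 61): 0 XOR 61 = 61
After XOR-ing pile 2 (size 4): 61 XOR 4 = 57
After XOR-ing pile 3 (size 86): 57 XOR 86 = 111
After XOR-ing pile 4 (size 27): 111 XOR 27 = 116
After XOR-ing pile 5 (size 30): 116 XOR 30 = 106
After XOR-ing pile 6 (size 16): 106 XOR 16 = 122
The Nim-value of this position is 122.

122


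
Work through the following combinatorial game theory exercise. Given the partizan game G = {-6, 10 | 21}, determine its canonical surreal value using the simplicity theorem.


Left options: {-6, 10}, max = 10
Right options: {21}, min = 21
All options are numbers and max(Left) < min(Right), so by the simplicity theorem the value is the simplest (earliest-born) number strictly between 10 and 21.
Integers 11 through 20 all lie strictly between 10 and 21.
Among integers, the simplest (lowest birthday = smallest |n|; 0 is born on day 0, +-n on day n) is 11.
No non-integer in the interval can be simpler: if x is a non-integer in the interval, then floor(x) or ceil(x) also lies in the interval (the interval contains an integer), and both are proper prefixes of x's sign expansion, i.e. born earlier. So the game value is 11.
Game value = 11

11
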